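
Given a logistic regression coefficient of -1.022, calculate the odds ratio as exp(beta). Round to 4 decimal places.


Odds ratio = exp(beta) = exp(-1.022).
= 0.3599.

0.3599


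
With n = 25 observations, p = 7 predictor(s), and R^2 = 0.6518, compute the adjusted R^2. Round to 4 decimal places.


Adjusted R^2 = 1 - (1 - R^2) * (n-1)/(n-p-1).
(1 - R^2) = 0.3482.
(n-1)/(n-p-1) = 24/17.
(1 - R^2) * (n-1) = 0.3482 * 24 = 8.3568.
Divide by (n-p-1): 8.3568 / 17 = 0.4916.
Adj R^2 = 1 - 0.4916 = 0.5084.

0.5084


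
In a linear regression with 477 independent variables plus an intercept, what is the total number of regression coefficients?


Total coefficients = number of predictors + 1 (for the intercept).
= 477 + 1 = 478.

478


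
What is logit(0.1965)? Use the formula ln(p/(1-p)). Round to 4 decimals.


The odds are p/(1-p) = 0.1965 / 0.8035 = 0.2446.
logit(p) = ln(0.2446) = -1.4083.

-1.4083


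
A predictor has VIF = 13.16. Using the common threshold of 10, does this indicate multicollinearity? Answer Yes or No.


The threshold is 10.
VIF = 13.16 is >= 10.
Multicollinearity indication: Yes.

Yes


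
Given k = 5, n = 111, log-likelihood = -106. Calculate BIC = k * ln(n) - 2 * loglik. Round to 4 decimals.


k * ln(n) = 5 * ln(111) = 5 * 4.709530 = 23.547650.
-2 * loglik = -2 * (-106) = 212.
BIC = 23.547650 + 212 = 235.547650, which rounds to 235.5477.

235.5477


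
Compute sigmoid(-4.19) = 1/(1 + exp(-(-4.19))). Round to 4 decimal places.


Compute exp(4.1900) = 66.0228.
Sigmoid = 1 / (1 + 66.0228) = 1 / 67.0228 = 0.0149.

0.0149


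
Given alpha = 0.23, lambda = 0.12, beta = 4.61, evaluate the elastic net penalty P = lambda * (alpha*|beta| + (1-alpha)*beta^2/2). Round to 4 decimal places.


alpha * |beta| = 0.23 * 4.61 = 1.0603.
(1-alpha) * beta^2/2 = 0.77 * 21.2521/2 = 8.1821.
Total = 0.12 * (1.0603 + 8.1821) = 1.1091.

1.1091


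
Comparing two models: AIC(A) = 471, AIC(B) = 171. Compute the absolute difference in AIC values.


Compute |471 - 171| = 300.
Model B has the smaller AIC.

300


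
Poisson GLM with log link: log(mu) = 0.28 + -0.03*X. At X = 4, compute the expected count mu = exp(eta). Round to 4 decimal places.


eta = 0.28 + -0.03 * 4 = 0.1600.
mu = exp(0.1600) = 1.1735.

1.1735


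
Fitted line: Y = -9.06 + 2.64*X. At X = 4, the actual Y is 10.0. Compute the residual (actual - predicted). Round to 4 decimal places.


Fitted value at X = 4 is yhat = -9.06 + 2.64*4 = 1.5000.
Residual = 10.0 - 1.5000 = 8.5000.

8.5000


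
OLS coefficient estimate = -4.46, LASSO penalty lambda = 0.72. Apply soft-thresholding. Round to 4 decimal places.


Check: |-4.46| = 4.46 vs lambda = 0.72.
Since |beta| > lambda, coefficient = sign(beta)*(|beta| - lambda) = -3.7400.
Soft-thresholded coefficient = -3.7400.

-3.7400


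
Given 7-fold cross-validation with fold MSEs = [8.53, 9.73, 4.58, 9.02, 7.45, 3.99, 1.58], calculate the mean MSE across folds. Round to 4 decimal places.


Total MSE across folds = 44.8800.
CV-MSE = 44.8800/7 = 6.4114.

6.4114


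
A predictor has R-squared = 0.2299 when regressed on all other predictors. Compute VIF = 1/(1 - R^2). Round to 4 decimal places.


VIF = 1 / (1 - 0.2299).
= 1 / 0.7701 = 1.2985.

1.2985


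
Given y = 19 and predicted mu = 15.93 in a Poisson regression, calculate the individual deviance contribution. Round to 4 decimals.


y/mu = 19/15.93 = 1.192718 (approx.), and ln(19/15.93) = 0.176235.
y * ln(y/mu) = 19 * 0.176235 = 3.348465.
y - mu = 3.07.
D = 2 * (3.348465 - 3.07) = 0.556930, which rounds to 0.5569.

0.5569


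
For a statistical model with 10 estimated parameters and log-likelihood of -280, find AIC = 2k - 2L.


AIC = 2k - 2*loglik = 2(10) - 2(-280).
= 20 + 560 = 580.

580


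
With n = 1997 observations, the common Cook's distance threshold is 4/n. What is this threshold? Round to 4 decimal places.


Using the rule of thumb:
Threshold = 4 / 1997 = 0.0020.

0.0020


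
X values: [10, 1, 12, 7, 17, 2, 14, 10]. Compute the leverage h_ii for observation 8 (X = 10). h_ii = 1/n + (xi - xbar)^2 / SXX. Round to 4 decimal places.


n = 8, xbar = 9.1250.
SXX = sum((xi - xbar)^2) = 216.8750.
h = 1/8 + (10 - 9.1250)^2 / 216.8750 = 0.1285.

0.1285


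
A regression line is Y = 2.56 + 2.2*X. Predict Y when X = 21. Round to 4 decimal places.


Substitute X = 21 into the equation:
Y = 2.56 + 2.2 * 21 = 2.56 + 46.2000 = 48.7600.

48.7600


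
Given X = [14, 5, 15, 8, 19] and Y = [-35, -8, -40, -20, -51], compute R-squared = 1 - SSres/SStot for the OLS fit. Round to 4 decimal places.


Fit the OLS line: b0 = 5.7808, b1 = -2.9984.
SSres = 6.7997.
SStot = 1146.8000.
R^2 = 1 - 6.7997/1146.8000 = 0.9941.

0.9941


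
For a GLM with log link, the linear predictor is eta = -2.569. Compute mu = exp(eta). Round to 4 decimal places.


Apply the inverse link:
mu = e^-2.569 = 0.0766.

0.0766


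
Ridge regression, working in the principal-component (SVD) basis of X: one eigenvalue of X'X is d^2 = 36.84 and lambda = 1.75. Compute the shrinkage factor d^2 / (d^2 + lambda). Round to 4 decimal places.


Denominator = d^2 + lambda = 36.84 + 1.75 = 38.5900.
Shrinkage = 36.84 / 38.5900 = 0.9547.

0.9547


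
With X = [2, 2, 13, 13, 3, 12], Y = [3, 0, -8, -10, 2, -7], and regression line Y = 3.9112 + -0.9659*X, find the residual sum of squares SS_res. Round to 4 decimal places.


Compute predicted values, then residuals = yi - yhat_i.
Residuals: [1.0206, -1.9794, 0.6455, -1.3545, 0.9865, 0.6796].
SSres = sum(residual^2) = 8.6460.

8.6460


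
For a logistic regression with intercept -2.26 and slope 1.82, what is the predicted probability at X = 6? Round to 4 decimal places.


Compute z = -2.26 + (1.82)(6) = 8.6600.
exp(-z) = 0.0002.
P = 1/(1 + 0.0002) = 0.9998.

0.9998


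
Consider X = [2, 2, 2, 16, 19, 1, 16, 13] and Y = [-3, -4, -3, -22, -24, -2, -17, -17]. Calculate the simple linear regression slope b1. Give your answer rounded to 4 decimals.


First compute the means: xbar = 8.8750, ybar = -11.5000.
Then S_xx = sum((xi - xbar)^2) = 424.8750.
S_xy = sum((xi - xbar)(yi - ybar)) = -506.5000.
b1 = S_xy / S_xx = -506.5000 / 424.8750 = -1.1921.

-1.1921


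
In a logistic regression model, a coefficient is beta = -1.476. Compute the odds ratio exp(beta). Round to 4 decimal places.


The odds ratio is computed as:
OR = e^(-1.476) = 0.2286.

0.2286


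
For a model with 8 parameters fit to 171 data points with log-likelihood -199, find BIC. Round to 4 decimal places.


k * ln(n) = 8 * ln(171) = 8 * 5.141664 = 41.133312.
-2 * loglik = -2 * (-199) = 398.
BIC = 41.133312 + 398 = 439.133312, which rounds to 439.1333.

439.1333


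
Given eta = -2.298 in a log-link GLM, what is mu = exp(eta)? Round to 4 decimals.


Apply the inverse link:
mu = e^-2.298 = 0.1005.

0.1005


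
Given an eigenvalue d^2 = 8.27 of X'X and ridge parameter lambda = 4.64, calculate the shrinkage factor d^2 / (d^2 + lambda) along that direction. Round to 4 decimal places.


d^2 + lambda = 8.27 + 4.64 = 12.9100.
Shrinkage factor = 8.27/12.9100 = 0.6406.

0.6406


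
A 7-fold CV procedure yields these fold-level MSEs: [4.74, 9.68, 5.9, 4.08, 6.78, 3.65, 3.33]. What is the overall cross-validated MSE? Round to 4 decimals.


Total MSE across folds = 38.1600.
CV-MSE = 38.1600/7 = 5.4514.

5.4514


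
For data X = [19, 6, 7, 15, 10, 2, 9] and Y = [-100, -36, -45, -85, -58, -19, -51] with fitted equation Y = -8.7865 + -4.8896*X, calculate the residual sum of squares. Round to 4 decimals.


Compute predicted values, then residuals = yi - yhat_i.
Residuals: [1.6889, 2.1241, -1.9863, -2.8695, -0.3175, -0.4343, 1.7929].
SSres = sum(residual^2) = 23.0475.

23.0475


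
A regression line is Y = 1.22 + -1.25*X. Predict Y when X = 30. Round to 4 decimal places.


Plug X = 30 into Y = 1.22 + -1.25*X:
Y = 1.22 + -37.5000 = -36.2800.

-36.2800


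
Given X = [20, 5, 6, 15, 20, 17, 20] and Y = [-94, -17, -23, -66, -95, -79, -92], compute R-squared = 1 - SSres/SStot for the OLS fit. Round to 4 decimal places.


Fit the OLS line: b0 = 8.2478, b1 = -5.0848.
SSres = 10.1344.
SStot = 6717.7143.
R^2 = 1 - 10.1344/6717.7143 = 0.9985.

0.9985


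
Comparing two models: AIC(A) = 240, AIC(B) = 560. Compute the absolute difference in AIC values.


Absolute difference = |240 - 560| = 320.
The model with lower AIC (A) is preferred.

320


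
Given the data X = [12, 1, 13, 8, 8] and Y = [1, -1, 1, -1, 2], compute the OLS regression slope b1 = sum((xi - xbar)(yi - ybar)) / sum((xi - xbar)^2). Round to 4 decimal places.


Calculate xbar = 8.4000, ybar = 0.4000.
S_xx = 89.2000, S_xy = 15.2000.
Using b1 = S_xy / S_xx = 15.2000 / 89.2000, we get b1 = 0.1704.

0.1704


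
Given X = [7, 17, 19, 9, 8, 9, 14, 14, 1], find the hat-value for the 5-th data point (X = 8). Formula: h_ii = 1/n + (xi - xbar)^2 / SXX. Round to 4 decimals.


n = 9, xbar = 10.8889.
SXX = sum((xi - xbar)^2) = 250.8889.
h = 1/9 + (8 - 10.8889)^2 / 250.8889 = 0.1444.

0.1444


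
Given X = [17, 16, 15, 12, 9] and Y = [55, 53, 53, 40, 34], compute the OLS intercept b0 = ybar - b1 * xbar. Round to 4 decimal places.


Compute b1 = 2.8271 from the OLS formula.
With xbar = 13.8000 and ybar = 47.0000, the intercept is:
b0 = 47.0000 - 2.8271 * 13.8000 = 7.9860.

7.9860


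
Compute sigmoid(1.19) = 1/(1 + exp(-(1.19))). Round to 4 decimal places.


First, exp(-1.1900) = 0.3042.
Then sigma(z) = 1/(1 + 0.3042) = 0.7667.

0.7667


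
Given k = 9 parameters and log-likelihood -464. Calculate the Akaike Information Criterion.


AIC = 2*9 - 2*(-464).
= 18 + 928 = 946.

946


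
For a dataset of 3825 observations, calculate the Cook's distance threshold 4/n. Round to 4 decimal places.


Using the rule of thumb:
Threshold = 4 / 3825 = 0.0010.

0.0010


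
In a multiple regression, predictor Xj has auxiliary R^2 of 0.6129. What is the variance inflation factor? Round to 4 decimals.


Using VIF = 1/(1 - R^2_j):
1 - 0.6129 = 0.3871.
VIF = 2.5833.

2.5833


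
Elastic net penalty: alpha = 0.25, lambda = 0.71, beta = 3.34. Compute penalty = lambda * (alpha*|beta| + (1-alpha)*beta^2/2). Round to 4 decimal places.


L1 component = 0.25 * |3.34| = 0.8350.
L2 component = 0.75 * 3.34^2 / 2 = 4.1834.
Penalty = 0.71 * (0.8350 + 4.1834) = 0.71 * 5.0184 = 3.5630.

3.5630


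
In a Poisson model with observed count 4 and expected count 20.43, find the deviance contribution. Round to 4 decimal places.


y/mu = 4/20.43 = 0.195791 (approx.), and ln(4/20.43) = -1.630710.
y * ln(y/mu) = 4 * -1.630710 = -6.522840.
y - mu = -16.43.
D = 2 * (-6.522840 - -16.43) = 19.814320, which rounds to 19.8143.

19.8143


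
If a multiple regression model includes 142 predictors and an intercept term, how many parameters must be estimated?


Total coefficients = number of predictors + 1 (for the intercept).
= 142 + 1 = 143.

143


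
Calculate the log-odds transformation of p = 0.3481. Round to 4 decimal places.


1 - p = 0.6519.
p/(1-p) = 0.5340.
logit = ln(0.5340) = -0.6274.

-0.6274


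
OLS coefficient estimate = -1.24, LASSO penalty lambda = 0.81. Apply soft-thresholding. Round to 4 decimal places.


|beta_OLS| = 1.24.
lambda = 0.81.
Since |beta| > lambda, coefficient = sign(beta)*(|beta| - lambda) = -0.4300.
Result = -0.4300.

-0.4300


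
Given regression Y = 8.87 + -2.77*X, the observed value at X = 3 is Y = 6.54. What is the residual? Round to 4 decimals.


Compute yhat = 8.87 + (-2.77)(3) = 0.5600.
Residual = actual - predicted = 6.54 - 0.5600 = 5.9800.

5.9800


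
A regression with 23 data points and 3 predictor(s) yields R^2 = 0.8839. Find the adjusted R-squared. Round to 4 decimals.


Plug in: Adj R^2 = 1 - (1 - 0.8839) * 22/19.
= 1 - 0.1161 * 22/19
= 1 - 2.5542 / 19
= 1 - 0.1344 = 0.8656.

0.8656


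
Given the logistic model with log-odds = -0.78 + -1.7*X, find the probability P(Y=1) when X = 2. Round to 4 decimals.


Linear predictor: z = -0.78 + -1.7 * 2 = -4.1800.
P = 1/(1 + exp(4.1800)) = 1/(1 + 65.3659) = 0.0151.

0.0151


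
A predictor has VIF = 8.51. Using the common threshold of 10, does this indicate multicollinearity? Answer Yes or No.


Check: VIF = 8.51 vs threshold = 10.
Since 8.51 < 10, the answer is No.

No


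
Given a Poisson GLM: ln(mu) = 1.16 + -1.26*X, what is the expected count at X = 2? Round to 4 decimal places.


Compute eta = 1.16 + -1.26 * 2 = -1.3600.
Apply inverse link: mu = e^-1.3600 = 0.2567.

0.2567


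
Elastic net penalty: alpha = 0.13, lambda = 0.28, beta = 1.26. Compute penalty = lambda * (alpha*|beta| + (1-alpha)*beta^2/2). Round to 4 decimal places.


L1 component = 0.13 * |1.26| = 0.1638.
L2 component = 0.87 * 1.26^2 / 2 = 0.6906.
Penalty = 0.28 * (0.1638 + 0.6906) = 0.28 * 0.8544 = 0.2392.

0.2392


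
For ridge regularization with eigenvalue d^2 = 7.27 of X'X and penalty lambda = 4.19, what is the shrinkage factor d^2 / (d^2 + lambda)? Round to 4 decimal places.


Denominator = d^2 + lambda = 7.27 + 4.19 = 11.4600.
Shrinkage = 7.27 / 11.4600 = 0.6344.

0.6344


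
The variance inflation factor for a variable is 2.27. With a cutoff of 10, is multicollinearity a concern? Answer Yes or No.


The threshold is 10.
VIF = 2.27 is < 10.
Multicollinearity indication: No.

No


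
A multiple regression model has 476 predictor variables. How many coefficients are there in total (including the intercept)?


Including the intercept, the model has 476 predictor coefficients + 1 intercept.
Total = 477.

477


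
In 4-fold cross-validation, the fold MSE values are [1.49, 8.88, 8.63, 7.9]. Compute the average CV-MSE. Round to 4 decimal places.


Total MSE across folds = 26.9000.
CV-MSE = 26.9000/4 = 6.7250.

6.7250


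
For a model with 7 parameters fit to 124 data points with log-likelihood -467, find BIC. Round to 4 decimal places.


ln(124) = 4.820282.
k * ln(n) = 7 * 4.820282 = 33.741974.
-2L = 934.
BIC = 33.741974 + 934 = 967.741974, which rounds to 967.7420.

967.7420


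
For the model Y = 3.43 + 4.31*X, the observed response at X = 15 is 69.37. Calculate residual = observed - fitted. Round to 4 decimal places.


Predicted = 3.43 + 4.31 * 15 = 68.0800.
Residual = 69.37 - 68.0800 = 1.2900.

1.2900


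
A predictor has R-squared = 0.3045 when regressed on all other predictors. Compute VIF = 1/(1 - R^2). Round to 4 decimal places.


Denominator: 1 - 0.3045 = 0.6955.
VIF = 1 / 0.6955 = 1.4378.

1.4378


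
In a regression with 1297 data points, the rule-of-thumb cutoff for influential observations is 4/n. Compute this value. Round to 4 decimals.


Using the rule of thumb:
Threshold = 4 / 1297 = 0.0031.

0.0031


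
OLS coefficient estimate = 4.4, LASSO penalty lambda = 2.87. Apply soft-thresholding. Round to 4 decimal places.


Check: |4.4| = 4.4 vs lambda = 2.87.
Since |beta| > lambda, coefficient = sign(beta)*(|beta| - lambda) = 1.5300.
Soft-thresholded coefficient = 1.5300.

1.5300


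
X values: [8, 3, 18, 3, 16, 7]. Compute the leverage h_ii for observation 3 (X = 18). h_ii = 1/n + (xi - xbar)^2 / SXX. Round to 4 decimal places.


n = 6, xbar = 9.1667.
SXX = sum((xi - xbar)^2) = 206.8333.
h = 1/6 + (18 - 9.1667)^2 / 206.8333 = 0.5439.

0.5439


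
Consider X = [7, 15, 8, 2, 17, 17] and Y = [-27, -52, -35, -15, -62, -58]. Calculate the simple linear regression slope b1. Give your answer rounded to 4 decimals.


The sample means are xbar = 11.0000 and ybar = -41.5000.
Compute S_xx = 194.0000 and S_xy = -580.0000.
Slope b1 = S_xy / S_xx = -580.0000 / 194.0000 = -2.9897.

-2.9897


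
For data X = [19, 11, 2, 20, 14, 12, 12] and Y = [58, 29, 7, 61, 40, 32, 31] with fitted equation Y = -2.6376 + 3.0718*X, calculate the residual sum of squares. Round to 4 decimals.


Predicted values from Y = -2.6376 + 3.0718*X.
Residuals: [2.2734, -2.1522, 3.4940, 2.2016, -0.3676, -2.2240, -3.2240].
SSres = 42.3309.

42.3309


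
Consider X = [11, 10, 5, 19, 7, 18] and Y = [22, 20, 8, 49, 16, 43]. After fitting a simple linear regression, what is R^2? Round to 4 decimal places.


The fitted line is Y = -6.2143 + 2.7898*X.
SSres = 22.1163, SStot = 1293.3333.
R^2 = 1 - SSres/SStot = 0.9829.

0.9829


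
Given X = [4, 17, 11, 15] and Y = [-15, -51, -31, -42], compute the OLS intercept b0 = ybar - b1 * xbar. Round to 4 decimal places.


The slope is b1 = -2.6810.
Sample means are xbar = 11.7500 and ybar = -34.7500.
Intercept: b0 = -34.7500 - (-2.6810)(11.7500) = -3.2481.

-3.2481


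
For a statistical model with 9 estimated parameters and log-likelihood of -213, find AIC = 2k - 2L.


AIC = 2*9 - 2*(-213).
= 18 + 426 = 444.

444


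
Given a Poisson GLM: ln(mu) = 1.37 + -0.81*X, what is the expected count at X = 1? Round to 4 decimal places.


Compute eta = 1.37 + -0.81 * 1 = 0.5600.
Apply inverse link: mu = e^0.5600 = 1.7507.

1.7507


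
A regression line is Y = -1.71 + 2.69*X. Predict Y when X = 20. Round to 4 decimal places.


Substitute X = 20 into the equation:
Y = -1.71 + 2.69 * 20 = -1.71 + 53.8000 = 52.0900.

52.0900


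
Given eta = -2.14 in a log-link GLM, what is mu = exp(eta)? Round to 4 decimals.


Apply the inverse link:
mu = e^-2.14 = 0.1177.

0.1177


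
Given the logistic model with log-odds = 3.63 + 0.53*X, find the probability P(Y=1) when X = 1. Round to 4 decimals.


Compute z = 3.63 + (0.53)(1) = 4.1600.
exp(-z) = 0.0156.
P = 1/(1 + 0.0156) = 0.9846.

0.9846


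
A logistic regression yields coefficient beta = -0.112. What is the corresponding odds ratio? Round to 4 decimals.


exp(-0.112) = 0.8940.
So the odds ratio is 0.8940.

0.8940


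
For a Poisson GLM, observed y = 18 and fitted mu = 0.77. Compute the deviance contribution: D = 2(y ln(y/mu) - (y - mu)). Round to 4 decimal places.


y/mu = 18/0.77 = 23.376623 (approx.), and ln(18/0.77) = 3.151737.
y * ln(y/mu) = 18 * 3.151737 = 56.731266.
y - mu = 17.23.
D = 2 * (56.731266 - 17.23) = 79.002532, which rounds to 79.0025.

79.0025


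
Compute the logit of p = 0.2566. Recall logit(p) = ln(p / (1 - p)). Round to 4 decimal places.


The odds are p/(1-p) = 0.2566 / 0.7434 = 0.3452.
logit(p) = ln(0.3452) = -1.0637.

-1.0637


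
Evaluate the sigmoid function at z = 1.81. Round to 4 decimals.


First, exp(-1.8100) = 0.1637.
Then sigma(z) = 1/(1 + 0.1637) = 0.8594.

0.8594


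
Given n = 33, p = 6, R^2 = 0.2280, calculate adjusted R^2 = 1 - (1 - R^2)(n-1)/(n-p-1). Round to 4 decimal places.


Plug in: Adj R^2 = 1 - (1 - 0.2280) * 32/26.
= 1 - 0.7720 * 32/26
= 1 - 24.7040 / 26
= 1 - 0.9502 = 0.0498.

0.0498


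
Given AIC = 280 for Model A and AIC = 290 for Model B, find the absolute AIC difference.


Compute |280 - 290| = 10.
Model A has the smaller AIC.

10


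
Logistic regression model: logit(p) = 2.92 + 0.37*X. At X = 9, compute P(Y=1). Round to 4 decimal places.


Linear predictor: z = 2.92 + 0.37 * 9 = 6.2500.
P = 1/(1 + exp(-6.2500)) = 1/(1 + 0.0019) = 0.9981.

0.9981


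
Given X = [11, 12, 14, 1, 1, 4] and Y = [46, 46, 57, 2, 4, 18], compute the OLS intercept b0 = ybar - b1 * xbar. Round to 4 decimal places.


Compute b1 = 4.0634 from the OLS formula.
With xbar = 7.1667 and ybar = 28.8333, the intercept is:
b0 = 28.8333 - 4.0634 * 7.1667 = -0.2878.

-0.2878


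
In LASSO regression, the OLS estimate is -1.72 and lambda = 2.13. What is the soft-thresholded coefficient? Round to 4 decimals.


Check: |-1.72| = 1.72 vs lambda = 2.13.
Since |beta| <= lambda, the coefficient is set to 0.
Soft-thresholded coefficient = 0.0000.

0.0000


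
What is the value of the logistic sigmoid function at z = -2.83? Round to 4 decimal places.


First, exp(2.8300) = 16.9455.
Then sigma(z) = 1/(1 + 16.9455) = 0.0557.

0.0557


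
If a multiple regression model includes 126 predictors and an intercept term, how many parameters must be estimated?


Including the intercept, the model has 126 predictor coefficients + 1 intercept.
Total = 127.

127


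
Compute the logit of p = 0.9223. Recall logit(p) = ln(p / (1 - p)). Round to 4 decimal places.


1 - p = 0.0777.
p/(1-p) = 11.8700.
logit = ln(11.8700) = 2.4740.

2.4740


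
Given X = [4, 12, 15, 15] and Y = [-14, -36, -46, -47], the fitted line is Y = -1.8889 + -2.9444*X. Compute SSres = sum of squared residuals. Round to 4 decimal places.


Compute predicted values, then residuals = yi - yhat_i.
Residuals: [-0.3335, 1.2217, 0.0549, -0.9451].
SSres = sum(residual^2) = 2.5000.

2.5000


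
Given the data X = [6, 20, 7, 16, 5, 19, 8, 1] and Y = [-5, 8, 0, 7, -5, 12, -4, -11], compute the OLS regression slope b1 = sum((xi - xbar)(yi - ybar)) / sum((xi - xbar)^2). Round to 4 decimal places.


The sample means are xbar = 10.2500 and ybar = 0.2500.
Compute S_xx = 351.5000 and S_xy = 381.5000.
Slope b1 = S_xy / S_xx = 381.5000 / 351.5000 = 1.0853.

1.0853


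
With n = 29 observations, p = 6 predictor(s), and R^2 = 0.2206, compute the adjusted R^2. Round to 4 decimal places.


Adjusted R^2 = 1 - (1 - R^2) * (n-1)/(n-p-1).
(1 - R^2) = 0.7794.
(n-1)/(n-p-1) = 28/22.
(1 - R^2) * (n-1) = 0.7794 * 28 = 21.8232.
Divide by (n-p-1): 21.8232 / 22 = 0.9920.
Adj R^2 = 1 - 0.9920 = 0.0080.

0.0080


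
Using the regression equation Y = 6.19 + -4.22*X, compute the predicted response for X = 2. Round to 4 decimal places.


Plug X = 2 into Y = 6.19 + -4.22*X:
Y = 6.19 + -8.4400 = -2.2500.

-2.2500


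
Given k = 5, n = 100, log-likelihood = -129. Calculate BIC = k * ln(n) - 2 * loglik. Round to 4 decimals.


ln(100) = 4.605170.
k * ln(n) = 5 * 4.605170 = 23.025850.
-2L = 258.
BIC = 23.025850 + 258 = 281.025850, which rounds to 281.0259.

281.0259


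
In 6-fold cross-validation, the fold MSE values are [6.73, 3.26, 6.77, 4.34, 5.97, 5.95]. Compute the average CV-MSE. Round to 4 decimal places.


Add all fold MSEs: 33.0200.
Divide by k = 6: 33.0200/6 = 5.5033.

5.5033


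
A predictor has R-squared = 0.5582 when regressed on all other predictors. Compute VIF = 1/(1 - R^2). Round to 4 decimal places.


Denominator: 1 - 0.5582 = 0.4418.
VIF = 1 / 0.4418 = 2.2635.

2.2635


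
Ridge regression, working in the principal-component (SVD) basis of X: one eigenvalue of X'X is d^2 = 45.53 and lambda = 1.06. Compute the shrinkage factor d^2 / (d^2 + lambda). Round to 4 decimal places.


Compute the denominator: 45.53 + 1.06 = 46.5900.
Shrinkage factor = 45.53 / 46.5900 = 0.9772.

0.9772


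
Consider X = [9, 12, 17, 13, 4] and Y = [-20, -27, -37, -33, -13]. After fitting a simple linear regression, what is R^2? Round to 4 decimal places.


After computing the OLS fit (b0=-4.4681, b1=-1.9574):
SSres = 15.8298, SStot = 376.0000.
R^2 = 1 - 15.8298/376.0000 = 0.9579.

0.9579


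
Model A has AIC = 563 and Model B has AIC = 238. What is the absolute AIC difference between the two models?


Compute |563 - 238| = 325.
Model B has the smaller AIC.

325


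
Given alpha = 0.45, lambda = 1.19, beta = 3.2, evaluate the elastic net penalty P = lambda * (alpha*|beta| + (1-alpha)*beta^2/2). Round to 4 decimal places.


Compute:
L1 = 0.45 * 3.2 = 1.4400.
L2 = 0.55 * 3.2^2 / 2 = 2.8160.
Penalty = 1.19 * (1.4400 + 2.8160) = 5.0646.

5.0646


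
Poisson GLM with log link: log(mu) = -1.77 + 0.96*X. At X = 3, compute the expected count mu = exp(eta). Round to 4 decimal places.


eta = -1.77 + 0.96 * 3 = 1.1100.
mu = exp(1.1100) = 3.0344.

3.0344


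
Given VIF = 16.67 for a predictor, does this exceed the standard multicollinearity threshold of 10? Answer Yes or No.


Check: VIF = 16.67 vs threshold = 10.
Since 16.67 >= 10, the answer is Yes.

Yes


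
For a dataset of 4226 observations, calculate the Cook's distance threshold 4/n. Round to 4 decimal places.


Using the rule of thumb:
Threshold = 4 / 4226 = 0.0009.

0.0009


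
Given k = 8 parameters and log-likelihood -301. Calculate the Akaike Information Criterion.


AIC = 2*8 - 2*(-301).
= 16 + 602 = 618.

618


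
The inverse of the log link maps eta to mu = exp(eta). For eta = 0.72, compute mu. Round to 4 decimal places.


mu = exp(eta) = exp(0.72).
= 2.0544.

2.0544


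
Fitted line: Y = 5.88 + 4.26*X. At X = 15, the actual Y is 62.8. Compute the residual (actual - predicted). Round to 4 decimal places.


Predicted = 5.88 + 4.26 * 15 = 69.7800.
Residual = 62.8 - 69.7800 = -6.9800.

-6.9800


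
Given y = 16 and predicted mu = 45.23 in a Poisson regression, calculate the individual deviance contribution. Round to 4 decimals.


First: ln(16/45.23) = -1.039172.
Then: 16 * -1.039172 = -16.626752.
y - mu = 16 - 45.23 = -29.23.
D = 2(-16.626752 - -29.23) = 25.206496, which rounds to 25.2065.

25.2065


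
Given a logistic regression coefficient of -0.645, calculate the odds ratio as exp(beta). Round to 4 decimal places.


Odds ratio = exp(beta) = exp(-0.645).
= 0.5247.

0.5247


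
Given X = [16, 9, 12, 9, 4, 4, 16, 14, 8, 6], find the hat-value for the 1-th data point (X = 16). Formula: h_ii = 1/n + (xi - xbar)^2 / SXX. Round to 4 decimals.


Compute xbar = 9.8000 with n = 10 observations.
SXX = 185.6000.
Leverage = 1/10 + (16 - 9.8000)^2/185.6000 = 0.3071.

0.3071


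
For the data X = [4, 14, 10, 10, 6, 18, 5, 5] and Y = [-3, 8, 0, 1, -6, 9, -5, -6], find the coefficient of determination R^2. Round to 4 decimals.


Fit the OLS line: b0 = -10.5431, b1 = 1.1437.
SSres = 23.9080.
SStot = 251.5000.
R^2 = 1 - 23.9080/251.5000 = 0.9049.

0.9049


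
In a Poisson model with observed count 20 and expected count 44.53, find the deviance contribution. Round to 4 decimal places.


Compute y*ln(y/mu) = 20*ln(20/44.53) = 20*-0.800431 = -16.008620.
y - mu = -24.53.
D = 2*(-16.008620 - (-24.53)) = 17.042760, which rounds to 17.0428.

17.0428


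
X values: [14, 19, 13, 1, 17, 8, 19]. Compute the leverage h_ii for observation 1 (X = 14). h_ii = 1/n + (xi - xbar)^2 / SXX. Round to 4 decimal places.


Compute xbar = 13.0000 with n = 7 observations.
SXX = 258.0000.
Leverage = 1/7 + (14 - 13.0000)^2/258.0000 = 0.1467.

0.1467


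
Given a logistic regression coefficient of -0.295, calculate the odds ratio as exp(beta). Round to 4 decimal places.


Odds ratio = exp(beta) = exp(-0.295).
= 0.7445.

0.7445


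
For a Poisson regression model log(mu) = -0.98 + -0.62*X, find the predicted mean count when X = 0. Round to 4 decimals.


Compute eta = -0.98 + -0.62 * 0 = -0.9800.
Apply inverse link: mu = e^-0.9800 = 0.3753.

0.3753


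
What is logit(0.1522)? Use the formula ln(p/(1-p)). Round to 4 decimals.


Compute the odds: 0.1522/0.8478 = 0.1795.
Take the natural log: ln(0.1795) = -1.7174.

-1.7174


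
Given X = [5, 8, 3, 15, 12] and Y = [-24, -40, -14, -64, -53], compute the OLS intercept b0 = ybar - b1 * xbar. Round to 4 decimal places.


First find the slope: b1 = -4.1255.
Means: xbar = 8.6000, ybar = -39.0000.
b0 = ybar - b1 * xbar = -39.0000 - -4.1255 * 8.6000 = -3.5206.

-3.5206


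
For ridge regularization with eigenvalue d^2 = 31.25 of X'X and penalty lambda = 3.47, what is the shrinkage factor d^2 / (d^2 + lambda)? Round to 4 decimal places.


Compute the denominator: 31.25 + 3.47 = 34.7200.
Shrinkage factor = 31.25 / 34.7200 = 0.9001.

0.9001


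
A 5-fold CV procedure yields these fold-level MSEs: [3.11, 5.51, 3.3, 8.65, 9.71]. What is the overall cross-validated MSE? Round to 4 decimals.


Sum of fold MSEs = 30.2800.
Average = 30.2800 / 5 = 6.0560.

6.0560


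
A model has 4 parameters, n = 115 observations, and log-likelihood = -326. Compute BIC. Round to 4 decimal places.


k * ln(n) = 4 * ln(115) = 4 * 4.744932 = 18.979728.
-2 * loglik = -2 * (-326) = 652.
BIC = 18.979728 + 652 = 670.979728, which rounds to 670.9797.

670.9797


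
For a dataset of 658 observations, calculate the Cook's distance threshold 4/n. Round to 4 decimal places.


Using the rule of thumb:
Threshold = 4 / 658 = 0.0061.

0.0061


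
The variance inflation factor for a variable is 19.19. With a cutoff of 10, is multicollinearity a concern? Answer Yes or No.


The threshold is 10.
VIF = 19.19 is >= 10.
Multicollinearity indication: Yes.

Yes


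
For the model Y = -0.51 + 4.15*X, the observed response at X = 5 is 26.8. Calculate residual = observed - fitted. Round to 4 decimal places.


Predicted = -0.51 + 4.15 * 5 = 20.2400.
Residual = 26.8 - 20.2400 = 6.5600.

6.5600


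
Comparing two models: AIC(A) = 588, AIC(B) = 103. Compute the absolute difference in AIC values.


|AIC_A - AIC_B| = |588 - 103| = 485.
Model B is preferred (lower AIC).

485


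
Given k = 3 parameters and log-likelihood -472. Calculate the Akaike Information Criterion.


Compute:
2k = 2*3 = 6.
-2*loglik = -2*(-472) = 944.
AIC = 6 + 944 = 950.

950


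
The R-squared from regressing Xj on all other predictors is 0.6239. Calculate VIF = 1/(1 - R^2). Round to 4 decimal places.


VIF = 1 / (1 - 0.6239).
= 1 / 0.3761 = 2.6589.

2.6589


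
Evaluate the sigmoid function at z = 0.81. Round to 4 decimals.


exp(-0.8100) = 0.4449.
1 + exp(-z) = 1.4449.
sigmoid = 1/1.4449 = 0.6921.

0.6921


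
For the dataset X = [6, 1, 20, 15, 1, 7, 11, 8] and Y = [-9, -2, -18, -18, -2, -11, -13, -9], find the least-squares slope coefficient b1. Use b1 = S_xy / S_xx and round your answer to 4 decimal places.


Calculate xbar = 8.6250, ybar = -10.2500.
S_xx = 301.8750, S_xy = -272.7500.
Using b1 = S_xy / S_xx = -272.7500 / 301.8750, we get b1 = -0.9035.

-0.9035


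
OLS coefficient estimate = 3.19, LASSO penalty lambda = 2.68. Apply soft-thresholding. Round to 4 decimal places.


|beta_OLS| = 3.19.
lambda = 2.68.
Since |beta| > lambda, coefficient = sign(beta)*(|beta| - lambda) = 0.5100.
Result = 0.5100.

0.5100


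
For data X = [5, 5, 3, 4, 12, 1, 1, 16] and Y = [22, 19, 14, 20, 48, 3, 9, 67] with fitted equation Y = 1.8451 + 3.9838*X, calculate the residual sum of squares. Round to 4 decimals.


Predicted values from Y = 1.8451 + 3.9838*X.
Residuals: [0.2359, -2.7641, 0.2035, 2.2197, -1.6507, -2.8289, 3.1711, 1.4141].
SSres = 35.4474.

35.4474


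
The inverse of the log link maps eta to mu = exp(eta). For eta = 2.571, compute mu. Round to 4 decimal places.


Apply the inverse link:
mu = e^2.571 = 13.0789.

13.0789


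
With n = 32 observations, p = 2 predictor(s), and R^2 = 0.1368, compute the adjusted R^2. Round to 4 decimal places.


Using the formula:
(1 - 0.1368) = 0.8632.
Multiply by 31/29: 0.8632 * 31 = 26.7592, then 26.7592 / 29 = 0.9227.
Adj R^2 = 1 - 0.9227 = 0.0773.

0.0773


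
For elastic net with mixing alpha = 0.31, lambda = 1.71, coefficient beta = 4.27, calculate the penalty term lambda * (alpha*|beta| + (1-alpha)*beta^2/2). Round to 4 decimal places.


Compute:
L1 = 0.31 * 4.27 = 1.3237.
L2 = 0.69 * 4.27^2 / 2 = 6.2904.
Penalty = 1.71 * (1.3237 + 6.2904) = 13.0200.

13.0200


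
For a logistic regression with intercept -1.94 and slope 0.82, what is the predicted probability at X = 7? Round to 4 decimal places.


Compute z = -1.94 + (0.82)(7) = 3.8000.
exp(-z) = 0.0224.
P = 1/(1 + 0.0224) = 0.9781.

0.9781


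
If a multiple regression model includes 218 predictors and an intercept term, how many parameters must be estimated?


Each predictor gets one coefficient, plus one intercept.
Total parameters = 218 + 1 = 219.

219


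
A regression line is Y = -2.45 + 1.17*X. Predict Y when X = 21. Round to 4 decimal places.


Plug X = 21 into Y = -2.45 + 1.17*X:
Y = -2.45 + 24.5700 = 22.1200.

22.1200


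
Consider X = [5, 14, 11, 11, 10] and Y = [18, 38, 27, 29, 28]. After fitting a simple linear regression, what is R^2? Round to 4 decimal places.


The fitted line is Y = 6.5514 + 2.1028*X.
SSres = 12.7477, SStot = 202.0000.
R^2 = 1 - SSres/SStot = 0.9369.

0.9369


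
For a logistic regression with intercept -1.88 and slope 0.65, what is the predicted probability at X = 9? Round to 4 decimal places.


Compute z = -1.88 + (0.65)(9) = 3.9700.
exp(-z) = 0.0189.
P = 1/(1 + 0.0189) = 0.9815.

0.9815


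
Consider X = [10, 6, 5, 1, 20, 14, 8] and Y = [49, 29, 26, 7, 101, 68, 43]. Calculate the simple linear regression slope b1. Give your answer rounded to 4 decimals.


The sample means are xbar = 9.1429 and ybar = 46.1429.
Compute S_xx = 236.8571 and S_xy = 1163.8571.
Slope b1 = S_xy / S_xx = 1163.8571 / 236.8571 = 4.9138.

4.9138


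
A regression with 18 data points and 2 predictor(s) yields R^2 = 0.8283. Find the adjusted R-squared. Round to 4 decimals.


Plug in: Adj R^2 = 1 - (1 - 0.8283) * 17/15.
= 1 - 0.1717 * 17/15
= 1 - 2.9189 / 15
= 1 - 0.1946 = 0.8054.

0.8054


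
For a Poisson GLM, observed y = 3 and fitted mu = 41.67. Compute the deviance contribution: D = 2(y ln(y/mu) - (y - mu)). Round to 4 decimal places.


First: ln(3/41.67) = -2.631169.
Then: 3 * -2.631169 = -7.893507.
y - mu = 3 - 41.67 = -38.67.
D = 2(-7.893507 - -38.67) = 61.552986, which rounds to 61.5530.

61.5530


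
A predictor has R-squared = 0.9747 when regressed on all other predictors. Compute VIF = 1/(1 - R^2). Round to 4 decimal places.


VIF = 1 / (1 - 0.9747).
= 1 / 0.0253 = 39.5257.

39.5257


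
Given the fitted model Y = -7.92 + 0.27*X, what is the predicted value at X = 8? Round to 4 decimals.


Predicted value:
Y = -7.92 + (0.27)(8) = -7.92 + 2.1600 = -5.7600.

-5.7600


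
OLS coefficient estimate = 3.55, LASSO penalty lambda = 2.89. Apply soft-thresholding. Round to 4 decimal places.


Check: |3.55| = 3.55 vs lambda = 2.89.
Since |beta| > lambda, coefficient = sign(beta)*(|beta| - lambda) = 0.6600.
Soft-thresholded coefficient = 0.6600.

0.6600


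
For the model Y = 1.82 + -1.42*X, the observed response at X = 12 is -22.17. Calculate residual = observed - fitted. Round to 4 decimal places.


Predicted = 1.82 + -1.42 * 12 = -15.2200.
Residual = -22.17 - -15.2200 = -6.9500.

-6.9500


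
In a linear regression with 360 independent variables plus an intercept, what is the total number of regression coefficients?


Including the intercept, the model has 360 predictor coefficients + 1 intercept.
Total = 361.

361


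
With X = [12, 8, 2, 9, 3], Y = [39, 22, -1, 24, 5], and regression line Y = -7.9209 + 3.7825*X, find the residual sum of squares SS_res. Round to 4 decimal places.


Compute predicted values, then residuals = yi - yhat_i.
Residuals: [1.5309, -0.3391, -0.6441, -2.1216, 1.5734].
SSres = sum(residual^2) = 9.8503.

9.8503


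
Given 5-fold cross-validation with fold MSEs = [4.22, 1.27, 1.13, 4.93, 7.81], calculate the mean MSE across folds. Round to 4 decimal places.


Total MSE across folds = 19.3600.
CV-MSE = 19.3600/5 = 3.8720.

3.8720


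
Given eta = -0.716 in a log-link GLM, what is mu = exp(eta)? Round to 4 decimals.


Apply the inverse link:
mu = e^-0.716 = 0.4887.

0.4887


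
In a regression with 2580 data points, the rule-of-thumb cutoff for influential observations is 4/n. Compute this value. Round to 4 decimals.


Cook's distance cutoff = 4/n = 4/2580.
= 0.0016.

0.0016


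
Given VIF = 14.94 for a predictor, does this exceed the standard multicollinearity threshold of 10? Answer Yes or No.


Check: VIF = 14.94 vs threshold = 10.
Since 14.94 >= 10, the answer is Yes.

Yes


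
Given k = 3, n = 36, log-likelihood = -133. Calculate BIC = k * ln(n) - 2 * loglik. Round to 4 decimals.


Compute k*ln(n) = 3*ln(36) = 3*3.583519 = 10.750557.
Then -2*loglik = 266.
BIC = 10.750557 + 266 = 276.750557, which rounds to 276.7506.

276.7506


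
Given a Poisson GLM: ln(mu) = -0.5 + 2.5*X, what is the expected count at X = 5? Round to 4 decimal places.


Linear predictor: eta = -0.5 + (2.5)(5) = 12.0000.
Expected count: mu = exp(12.0000) = 162754.7914.

162754.7914


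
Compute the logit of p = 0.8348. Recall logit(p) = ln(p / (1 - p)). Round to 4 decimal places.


The odds are p/(1-p) = 0.8348 / 0.1652 = 5.0533.
logit(p) = ln(5.0533) = 1.6200.

1.6200


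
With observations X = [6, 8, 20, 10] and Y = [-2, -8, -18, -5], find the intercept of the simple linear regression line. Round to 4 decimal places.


First find the slope: b1 = -1.0603.
Means: xbar = 11.0000, ybar = -8.2500.
b0 = ybar - b1 * xbar = -8.2500 - -1.0603 * 11.0000 = 3.4138.

3.4138


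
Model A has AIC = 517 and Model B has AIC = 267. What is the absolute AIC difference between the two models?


|AIC_A - AIC_B| = |517 - 267| = 250.
Model B is preferred (lower AIC).

250


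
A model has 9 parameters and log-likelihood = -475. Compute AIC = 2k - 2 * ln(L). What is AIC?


AIC = 2k - 2*loglik = 2(9) - 2(-475).
= 18 + 950 = 968.

968


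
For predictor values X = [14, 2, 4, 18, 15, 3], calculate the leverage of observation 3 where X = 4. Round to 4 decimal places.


n = 6, xbar = 9.3333.
SXX = sum((xi - xbar)^2) = 251.3333.
h = 1/6 + (4 - 9.3333)^2 / 251.3333 = 0.2798.

0.2798


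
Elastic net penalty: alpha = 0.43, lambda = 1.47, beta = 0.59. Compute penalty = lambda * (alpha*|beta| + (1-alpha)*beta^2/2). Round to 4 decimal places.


alpha * |beta| = 0.43 * 0.59 = 0.2537.
(1-alpha) * beta^2/2 = 0.57 * 0.3481/2 = 0.0992.
Total = 1.47 * (0.2537 + 0.0992) = 0.5188.

0.5188


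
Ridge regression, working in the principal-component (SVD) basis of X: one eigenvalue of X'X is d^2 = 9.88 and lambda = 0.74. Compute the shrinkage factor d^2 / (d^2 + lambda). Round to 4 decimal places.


Denominator = d^2 + lambda = 9.88 + 0.74 = 10.6200.
Shrinkage = 9.88 / 10.6200 = 0.9303.

0.9303


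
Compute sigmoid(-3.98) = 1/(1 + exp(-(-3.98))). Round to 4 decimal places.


exp(3.9800) = 53.5170.
1 + exp(-z) = 54.5170.
sigmoid = 1/54.5170 = 0.0183.

0.0183


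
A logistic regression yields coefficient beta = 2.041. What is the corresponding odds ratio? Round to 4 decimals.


exp(2.041) = 7.6983.
So the odds ratio is 7.6983.

7.6983


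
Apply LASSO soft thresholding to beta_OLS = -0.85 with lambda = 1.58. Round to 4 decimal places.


Absolute value: |-0.85| = 0.85.
Compare to lambda = 1.58.
Since |beta| <= lambda, the coefficient is set to 0.

0.0000


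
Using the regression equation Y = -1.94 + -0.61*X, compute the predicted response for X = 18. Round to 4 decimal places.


Predicted value:
Y = -1.94 + (-0.61)(18) = -1.94 + -10.9800 = -12.9200.

-12.9200


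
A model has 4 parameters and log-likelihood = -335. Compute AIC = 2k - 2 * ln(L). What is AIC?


AIC = 2k - 2*loglik = 2(4) - 2(-335).
= 8 + 670 = 678.

678


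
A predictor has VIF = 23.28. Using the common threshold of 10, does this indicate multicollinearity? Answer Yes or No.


Check: VIF = 23.28 vs threshold = 10.
Since 23.28 >= 10, the answer is Yes.

Yes


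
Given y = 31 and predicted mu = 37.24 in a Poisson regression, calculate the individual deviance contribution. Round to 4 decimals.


y/mu = 31/37.24 = 0.832438 (approx.), and ln(31/37.24) = -0.183396.
y * ln(y/mu) = 31 * -0.183396 = -5.685276.
y - mu = -6.24.
D = 2 * (-5.685276 - -6.24) = 1.109448, which rounds to 1.1094.

1.1094


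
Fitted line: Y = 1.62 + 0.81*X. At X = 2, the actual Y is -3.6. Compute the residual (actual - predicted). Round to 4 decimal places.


Compute yhat = 1.62 + (0.81)(2) = 3.2400.
Residual = actual - predicted = -3.6 - 3.2400 = -6.8400.

-6.8400


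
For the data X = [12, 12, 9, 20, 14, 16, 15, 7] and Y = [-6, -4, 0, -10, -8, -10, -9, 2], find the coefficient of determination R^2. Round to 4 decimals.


After computing the OLS fit (b0=8.1176, b1=-1.0471):
SSres = 19.7412, SStot = 147.8750.
R^2 = 1 - 19.7412/147.8750 = 0.8665.

0.8665


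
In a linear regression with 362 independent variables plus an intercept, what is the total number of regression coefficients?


Including the intercept, the model has 362 predictor coefficients + 1 intercept.
Total = 363.

363
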